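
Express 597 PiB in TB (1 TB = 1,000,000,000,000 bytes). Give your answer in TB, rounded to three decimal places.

672,162.244 TB

597 PiB = 597 × 2^50 bytes = 672,162,244,385,046,528 bytes
1 TB = 1,000,000,000,000 bytes
672,162,244,385,046,528 / 1,000,000,000,000 = 672,162.244 TB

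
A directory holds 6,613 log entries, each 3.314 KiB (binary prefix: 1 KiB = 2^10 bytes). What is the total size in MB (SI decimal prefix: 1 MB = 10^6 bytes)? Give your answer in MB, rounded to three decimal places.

Total = 6,613 × 3.314 KiB = 21915.482 KiB
= 21915.482 × 1,024 bytes = 22,441,453.568 bytes
1 MB = 1,000,000 bytes
22,441,453.568 / 1,000,000 = 22.441 MB

22.441 MB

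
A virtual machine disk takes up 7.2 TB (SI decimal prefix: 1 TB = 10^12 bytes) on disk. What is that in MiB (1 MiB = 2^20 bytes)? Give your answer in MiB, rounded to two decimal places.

7.2 TB × 1,000,000,000,000 bytes/TB = 7,200,000,000,000 bytes
1 MiB = 2^20 bytes = 1,048,576 bytes
7,200,000,000,000 / 1,048,576 = 6,866,455.08 MiB

6,866,455.08 MiB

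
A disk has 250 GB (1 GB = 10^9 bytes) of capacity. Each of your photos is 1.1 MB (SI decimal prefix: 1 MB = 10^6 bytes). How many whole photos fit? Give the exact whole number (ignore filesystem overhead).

Capacity: 250 GB = 250,000,000,000 bytes
Per item: 1.1 MB = 1,100,000 bytes
⌊250,000,000,000 / 1,100,000⌋ = 227,272

227,272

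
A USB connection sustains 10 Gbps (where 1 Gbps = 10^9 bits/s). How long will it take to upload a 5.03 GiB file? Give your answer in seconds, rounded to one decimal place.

4.3 seconds

5.03 GiB = 5,400,921,374.72 bytes = 43,207,370,997.76 bits
10 Gbps = 10,000,000,000 bits/s
time = 43,207,370,997.76 / 10,000,000,000 = 4.3 s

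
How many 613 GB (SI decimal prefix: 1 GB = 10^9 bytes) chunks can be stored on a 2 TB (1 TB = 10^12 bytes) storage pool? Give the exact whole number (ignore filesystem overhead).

3

Capacity: 2 TB = 2,000,000,000,000 bytes
Per item: 613 GB = 613,000,000,000 bytes
⌊2,000,000,000,000 / 613,000,000,000⌋ = 3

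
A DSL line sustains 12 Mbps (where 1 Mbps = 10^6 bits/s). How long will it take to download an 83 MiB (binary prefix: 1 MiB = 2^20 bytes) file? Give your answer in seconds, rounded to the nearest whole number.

83 MiB = 87,031,808 bytes = 696,254,464 bits
12 Mbps = 12,000,000 bits/s
time = 696,254,464 / 12,000,000 = 58 s

58 seconds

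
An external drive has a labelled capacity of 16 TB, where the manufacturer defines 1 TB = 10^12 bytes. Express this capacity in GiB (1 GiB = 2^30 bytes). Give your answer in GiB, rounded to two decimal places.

16 TB = 16 × 10^12 bytes = 16,000,000,000,000 bytes
1 GiB = 2^30 bytes = 1,073,741,824 bytes
16,000,000,000,000 / 1,073,741,824 = 14,901.16 GiB

14,901.16 GiB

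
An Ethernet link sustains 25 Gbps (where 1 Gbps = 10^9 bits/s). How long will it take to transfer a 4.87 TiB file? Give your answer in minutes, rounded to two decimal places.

28.56 minutes

4.87 TiB = 5,354,621,627,269.12 bytes = 42,836,973,018,152.96 bits
25 Gbps = 25,000,000,000 bits/s
time = 42,836,973,018,152.96 / 25,000,000,000 = 1,713.479 s
1,713.479 s / 60 = 28.56 minutes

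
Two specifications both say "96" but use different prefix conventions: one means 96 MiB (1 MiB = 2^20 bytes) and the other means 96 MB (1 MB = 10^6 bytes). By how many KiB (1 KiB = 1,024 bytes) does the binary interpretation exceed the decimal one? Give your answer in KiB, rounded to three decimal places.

4,554.000 KiB

96 MiB = 96 × 1,048,576 = 100,663,296 bytes
96 MB = 96 × 1,000,000 = 96,000,000 bytes
difference = 4,663,296 bytes
4,663,296 / 1,024 = 4,554.000 KiB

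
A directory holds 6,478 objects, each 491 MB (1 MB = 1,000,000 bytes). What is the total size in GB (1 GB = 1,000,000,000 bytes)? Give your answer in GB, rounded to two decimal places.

3,180.70 GB

Total = 6,478 × 491 MB = 3,180,698 MB
= 3,180,698 × 1,000,000 bytes = 3,180,698,000,000 bytes
1 GB = 1,000,000,000 bytes
3,180,698,000,000 / 1,000,000,000 = 3,180.70 GB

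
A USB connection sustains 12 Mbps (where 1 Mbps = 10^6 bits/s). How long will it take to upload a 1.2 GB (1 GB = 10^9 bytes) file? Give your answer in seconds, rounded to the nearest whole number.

1.2 GB = 1,200,000,000 bytes = 9,600,000,000 bits
12 Mbps = 12,000,000 bits/s
time = 9,600,000,000 / 12,000,000 = 800 s

800 seconds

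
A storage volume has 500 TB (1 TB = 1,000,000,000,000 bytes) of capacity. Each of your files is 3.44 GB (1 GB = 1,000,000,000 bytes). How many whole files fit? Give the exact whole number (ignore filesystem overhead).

145,348

Capacity: 500 TB = 500,000,000,000,000 bytes
Per item: 3.44 GB = 3,440,000,000 bytes
⌊500,000,000,000,000 / 3,440,000,000⌋ = 145,348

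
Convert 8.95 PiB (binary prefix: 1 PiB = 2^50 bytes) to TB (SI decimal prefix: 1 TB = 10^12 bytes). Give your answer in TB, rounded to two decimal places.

10,076.80 TB

8.95 PiB = 8.95 × 2^50 bytes = 10,076,804,166,241,484.8 bytes
1 TB = 10^12 bytes = 1,000,000,000,000 bytes
10,076,804,166,241,484.8 / 1,000,000,000,000 = 10,076.80 TB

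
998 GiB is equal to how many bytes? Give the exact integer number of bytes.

998 × 1,073,741,824 = 1,071,594,340,352 bytes

1,071,594,340,352 bytes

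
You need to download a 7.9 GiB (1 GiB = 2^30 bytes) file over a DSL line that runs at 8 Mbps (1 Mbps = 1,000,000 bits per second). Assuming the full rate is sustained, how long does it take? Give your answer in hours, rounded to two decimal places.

2.36 hours

7.9 GiB = 8,482,560,409.6 bytes = 67,860,483,276.8 bits
8 Mbps = 8,000,000 bits/s
time = 67,860,483,276.8 / 8,000,000 = 8,482.5604 s
8,482.5604 s / 3600 = 2.36 hours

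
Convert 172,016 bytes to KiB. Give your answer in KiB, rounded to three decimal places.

167.984 KiB

172,016 bytes given.
1 KiB = 2^10 bytes = 1,024 bytes
172,016 / 1,024 = 167.984 KiB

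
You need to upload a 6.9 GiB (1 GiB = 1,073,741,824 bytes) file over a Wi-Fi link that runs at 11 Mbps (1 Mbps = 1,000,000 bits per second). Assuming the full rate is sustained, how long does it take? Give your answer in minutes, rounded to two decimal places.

89.80 minutes

6.9 GiB = 7,408,818,585.6 bytes = 59,270,548,684.8 bits
11 Mbps = 11,000,000 bits/s
time = 59,270,548,684.8 / 11,000,000 = 5,388.232 s
5,388.232 s / 60 = 89.80 minutes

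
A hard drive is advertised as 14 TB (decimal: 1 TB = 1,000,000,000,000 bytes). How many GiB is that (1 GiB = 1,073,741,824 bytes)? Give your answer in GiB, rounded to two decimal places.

13,038.52 GiB

14 TB = 14 × 10^12 bytes = 14,000,000,000,000 bytes
1 GiB = 2^30 bytes = 1,073,741,824 bytes
14,000,000,000,000 / 1,073,741,824 = 13,038.52 GiB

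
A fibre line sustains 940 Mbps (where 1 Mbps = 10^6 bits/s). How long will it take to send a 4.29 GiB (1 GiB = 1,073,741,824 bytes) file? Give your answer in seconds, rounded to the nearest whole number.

4.29 GiB = 4,606,352,424.96 bytes = 36,850,819,399.68 bits
940 Mbps = 940,000,000 bits/s
time = 36,850,819,399.68 / 940,000,000 = 39 s

39 seconds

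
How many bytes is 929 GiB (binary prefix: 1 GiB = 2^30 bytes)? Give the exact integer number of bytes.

997,506,154,496 bytes

929 × 1,073,741,824 = 997,506,154,496 bytes  (1 GiB = 2^30 bytes)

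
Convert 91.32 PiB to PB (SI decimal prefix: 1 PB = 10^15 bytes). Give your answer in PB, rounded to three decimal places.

102.817 PB

91.32 PiB = 91.32 × 2^50 bytes = 102,817,179,492,868,423.68 bytes
1 PB = 1,000,000,000,000,000 bytes
102,817,179,492,868,423.68 / 1,000,000,000,000,000 = 102.817 PB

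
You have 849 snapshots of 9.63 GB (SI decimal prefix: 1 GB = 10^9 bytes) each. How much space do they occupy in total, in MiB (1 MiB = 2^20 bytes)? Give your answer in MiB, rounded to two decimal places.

7,797,117.23 MiB

Total = 849 × 9.63 GB = 8175.87 GB
= 8175.87 × 1,000,000,000 bytes = 8,175,870,000,000 bytes
1 MiB = 1,048,576 bytes
8,175,870,000,000 / 1,048,576 = 7,797,117.23 MiB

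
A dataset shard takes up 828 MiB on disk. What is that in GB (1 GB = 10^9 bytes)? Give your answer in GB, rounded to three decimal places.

0.868 GB

828 MiB = 828 × 2^20 bytes = 868,220,928 bytes
1 GB = 1,000,000,000 bytes
868,220,928 / 1,000,000,000 = 0.868 GB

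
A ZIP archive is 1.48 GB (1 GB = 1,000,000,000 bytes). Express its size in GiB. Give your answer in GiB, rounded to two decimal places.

1.48 GB × 1,000,000,000 bytes/GB = 1,480,000,000 bytes
1 GiB = 1,073,741,824 bytes
1,480,000,000 / 1,073,741,824 = 1.38 GiB

1.38 GiB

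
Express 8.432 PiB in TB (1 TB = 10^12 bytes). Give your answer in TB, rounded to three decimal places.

9,493.588 TB

8.432 PiB = 8.432 × 2^50 bytes = 9,493,588,014,497,005.568 bytes
1 TB = 10^12 bytes = 1,000,000,000,000 bytes
9,493,588,014,497,005.568 / 1,000,000,000,000 = 9,493.588 TB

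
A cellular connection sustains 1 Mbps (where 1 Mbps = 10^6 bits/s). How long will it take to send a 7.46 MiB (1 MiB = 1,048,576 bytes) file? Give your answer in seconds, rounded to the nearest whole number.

63 seconds

7.46 MiB = 7,822,376.96 bytes = 62,579,015.68 bits
1 Mbps = 1,000,000 bits/s
time = 62,579,015.68 / 1,000,000 = 63 s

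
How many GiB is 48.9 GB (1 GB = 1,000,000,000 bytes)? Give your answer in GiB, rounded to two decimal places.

45.54 GiB

48.9 GB = 48.9 × 10^9 bytes = 48,900,000,000 bytes
1 GiB = 2^30 bytes = 1,073,741,824 bytes
48,900,000,000 / 1,073,741,824 = 45.54 GiB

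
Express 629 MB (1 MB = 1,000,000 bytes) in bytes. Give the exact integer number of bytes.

629,000,000 bytes

629 × 1,000,000 = 629,000,000 bytes  (1 MB = 10^6 bytes)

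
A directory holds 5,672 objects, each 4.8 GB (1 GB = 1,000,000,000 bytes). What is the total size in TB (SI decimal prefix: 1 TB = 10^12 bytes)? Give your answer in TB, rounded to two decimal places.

27.23 TB

Total = 5,672 × 4.8 GB = 27225.6 GB
= 27225.6 × 1,000,000,000 bytes = 27,225,600,000,000 bytes
1 TB = 1,000,000,000,000 bytes
27,225,600,000,000 / 1,000,000,000,000 = 27.23 TB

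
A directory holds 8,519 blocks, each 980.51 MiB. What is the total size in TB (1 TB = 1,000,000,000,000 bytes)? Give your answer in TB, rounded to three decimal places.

8.759 TB

Total = 8,519 × 980.51 MiB = 8352964.69 MiB
= 8352964.69 × 1,048,576 bytes = 8,758,718,302,781.44 bytes
1 TB = 1,000,000,000,000 bytes
8,758,718,302,781.44 / 1,000,000,000,000 = 8.759 TB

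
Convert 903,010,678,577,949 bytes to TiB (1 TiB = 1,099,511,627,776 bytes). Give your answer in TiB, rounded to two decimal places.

821.28 TiB

903,010,678,577,949 bytes given.
1 TiB = 1,099,511,627,776 bytes
903,010,678,577,949 / 1,099,511,627,776 = 821.28 TiB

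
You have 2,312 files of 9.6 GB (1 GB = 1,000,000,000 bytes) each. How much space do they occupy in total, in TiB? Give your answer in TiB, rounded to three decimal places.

Total = 2,312 × 9.6 GB = 22195.2 GB
= 22195.2 × 1,000,000,000 bytes = 22,195,200,000,000 bytes
1 TiB = 1,099,511,627,776 bytes
22,195,200,000,000 / 1,099,511,627,776 = 20.186 TiB

20.186 TiB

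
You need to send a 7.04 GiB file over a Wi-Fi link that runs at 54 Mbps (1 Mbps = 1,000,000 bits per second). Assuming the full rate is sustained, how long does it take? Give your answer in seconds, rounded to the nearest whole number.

1,120 seconds

7.04 GiB = 7,559,142,440.96 bytes = 60,473,139,527.68 bits
54 Mbps = 54,000,000 bits/s
time = 60,473,139,527.68 / 54,000,000 = 1,120 s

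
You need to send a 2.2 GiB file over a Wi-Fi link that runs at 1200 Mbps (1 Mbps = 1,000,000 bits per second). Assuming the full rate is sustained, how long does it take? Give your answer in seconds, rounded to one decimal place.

15.7 seconds

2.2 GiB = 2,362,232,012.8 bytes = 18,897,856,102.4 bits
1200 Mbps = 1,200,000,000 bits/s
time = 18,897,856,102.4 / 1,200,000,000 = 15.7 s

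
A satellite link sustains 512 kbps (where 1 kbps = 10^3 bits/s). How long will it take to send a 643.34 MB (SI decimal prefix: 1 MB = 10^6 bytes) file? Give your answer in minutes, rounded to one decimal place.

167.5 minutes

643.34 MB = 643,340,000 bytes = 5,146,720,000 bits
512 kbps = 512,000 bits/s
time = 5,146,720,000 / 512,000 = 10,052.19 s
10,052.19 s / 60 = 167.5 minutes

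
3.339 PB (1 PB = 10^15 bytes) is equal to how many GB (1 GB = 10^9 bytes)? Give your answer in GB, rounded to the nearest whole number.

3,339,000 GB

3.339 PB = 3.339 × 10^15 bytes = 3,339,000,000,000,000 bytes
1 GB = 10^9 bytes = 1,000,000,000 bytes
3,339,000,000,000,000 / 1,000,000,000 = 3,339,000 GB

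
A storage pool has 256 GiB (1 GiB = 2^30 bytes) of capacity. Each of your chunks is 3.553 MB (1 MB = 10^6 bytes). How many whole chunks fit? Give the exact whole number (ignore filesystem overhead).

77,365

Capacity: 256 GiB = 274,877,906,944 bytes
Per item: 3.553 MB = 3,553,000 bytes
⌊274,877,906,944 / 3,553,000⌋ = 77,365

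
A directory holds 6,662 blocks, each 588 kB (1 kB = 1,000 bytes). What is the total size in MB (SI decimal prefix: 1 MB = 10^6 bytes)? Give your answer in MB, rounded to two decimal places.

Total = 6,662 × 588 kB = 3,917,256 kB
= 3,917,256 × 1,000 bytes = 3,917,256,000 bytes
1 MB = 1,000,000 bytes
3,917,256,000 / 1,000,000 = 3,917.26 MB

3,917.26 MB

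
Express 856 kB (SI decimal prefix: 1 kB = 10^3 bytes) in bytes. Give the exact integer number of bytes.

856,000 bytes

856 × 1,000 = 856,000 bytes  (1 kB = 10^3 bytes)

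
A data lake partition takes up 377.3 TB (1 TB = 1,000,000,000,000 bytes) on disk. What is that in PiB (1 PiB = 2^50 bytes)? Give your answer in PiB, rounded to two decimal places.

377.3 TB × 1,000,000,000,000 bytes/TB = 377,300,000,000,000 bytes
1 PiB = 1,125,899,906,842,624 bytes
377,300,000,000,000 / 1,125,899,906,842,624 = 0.34 PiB

0.34 PiB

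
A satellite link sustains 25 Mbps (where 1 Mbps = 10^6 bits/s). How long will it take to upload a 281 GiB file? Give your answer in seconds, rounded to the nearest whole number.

96,551 seconds

281 GiB = 301,721,452,544 bytes = 2,413,771,620,352 bits
25 Mbps = 25,000,000 bits/s
time = 2,413,771,620,352 / 25,000,000 = 96,551 s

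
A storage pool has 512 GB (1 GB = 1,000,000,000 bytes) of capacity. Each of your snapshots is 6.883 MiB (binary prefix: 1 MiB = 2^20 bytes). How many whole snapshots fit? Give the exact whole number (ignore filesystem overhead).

Capacity: 512 GB = 512,000,000,000 bytes
Per item: 6.883 MiB = 7,217,348.608 bytes
⌊512,000,000,000 / 7,217,348.608⌋ = 70,940

70,940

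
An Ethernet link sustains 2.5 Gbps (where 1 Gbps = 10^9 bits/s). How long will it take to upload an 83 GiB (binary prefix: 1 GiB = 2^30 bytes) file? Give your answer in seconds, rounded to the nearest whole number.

285 seconds

83 GiB = 89,120,571,392 bytes = 712,964,571,136 bits
2.5 Gbps = 2,500,000,000 bits/s
time = 712,964,571,136 / 2,500,000,000 = 285 s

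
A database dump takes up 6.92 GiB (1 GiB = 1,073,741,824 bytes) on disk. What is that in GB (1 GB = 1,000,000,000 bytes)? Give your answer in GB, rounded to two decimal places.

7.43 GB

6.92 GiB = 6.92 × 2^30 bytes = 7,430,293,422.08 bytes
1 GB = 1,000,000,000 bytes
7,430,293,422.08 / 1,000,000,000 = 7.43 GB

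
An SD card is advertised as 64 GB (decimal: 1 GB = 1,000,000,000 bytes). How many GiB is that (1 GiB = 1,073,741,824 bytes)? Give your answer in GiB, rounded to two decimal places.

59.60 GiB

64 GB = 64 × 10^9 bytes = 64,000,000,000 bytes
1 GiB = 2^30 bytes = 1,073,741,824 bytes
64,000,000,000 / 1,073,741,824 = 59.60 GiB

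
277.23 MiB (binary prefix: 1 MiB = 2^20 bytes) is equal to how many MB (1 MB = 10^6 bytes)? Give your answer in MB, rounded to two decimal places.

277.23 MiB = 277.23 × 2^20 bytes = 290,696,724.48 bytes
1 MB = 10^6 bytes = 1,000,000 bytes
290,696,724.48 / 1,000,000 = 290.70 MB

290.70 MB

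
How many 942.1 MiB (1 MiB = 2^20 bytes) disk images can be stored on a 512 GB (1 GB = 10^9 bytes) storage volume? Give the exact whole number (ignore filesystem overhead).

Capacity: 512 GB = 512,000,000,000 bytes
Per item: 942.1 MiB = 987,863,449.6 bytes
⌊512,000,000,000 / 987,863,449.6⌋ = 518

518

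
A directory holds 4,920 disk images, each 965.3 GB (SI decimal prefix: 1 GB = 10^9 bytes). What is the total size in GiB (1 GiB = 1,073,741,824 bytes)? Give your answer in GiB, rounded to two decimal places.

Total = 4,920 × 965.3 GB = 4,749,276 GB
= 4,749,276 × 1,000,000,000 bytes = 4,749,276,000,000,000 bytes
1 GiB = 1,073,741,824 bytes
4,749,276,000,000,000 / 1,073,741,824 = 4,423,107.95 GiB

4,423,107.95 GiB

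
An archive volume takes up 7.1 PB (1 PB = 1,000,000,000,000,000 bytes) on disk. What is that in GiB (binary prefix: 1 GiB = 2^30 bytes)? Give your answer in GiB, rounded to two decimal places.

7.1 PB × 1,000,000,000,000,000 bytes/PB = 7,100,000,000,000,000 bytes
1 GiB = 1,073,741,824 bytes
7,100,000,000,000,000 / 1,073,741,824 = 6,612,390.28 GiB

6,612,390.28 GiB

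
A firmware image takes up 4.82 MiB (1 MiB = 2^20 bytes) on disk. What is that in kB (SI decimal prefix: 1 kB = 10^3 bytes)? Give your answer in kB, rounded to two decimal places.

5,054.14 kB

4.82 MiB = 4.82 × 2^20 bytes = 5,054,136.32 bytes
1 kB = 10^3 bytes = 1,000 bytes
5,054,136.32 / 1,000 = 5,054.14 kB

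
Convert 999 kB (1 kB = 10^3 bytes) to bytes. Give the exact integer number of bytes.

999 × 1,000 = 999,000 bytes  (1 kB = 10^3 bytes)

999,000 bytes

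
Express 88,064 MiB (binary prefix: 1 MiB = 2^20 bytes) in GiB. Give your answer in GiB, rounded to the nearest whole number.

88,064 MiB = 88,064 × 2^20 bytes = 92,341,796,864 bytes
1 GiB = 2^30 bytes = 1,073,741,824 bytes
92,341,796,864 / 1,073,741,824 = 86 GiB

86 GiB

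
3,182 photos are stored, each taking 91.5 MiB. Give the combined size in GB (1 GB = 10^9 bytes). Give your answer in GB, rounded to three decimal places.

Total = 3,182 × 91.5 MiB = 291,153 MiB
= 291,153 × 1,048,576 bytes = 305,296,048,128 bytes
1 GB = 1,000,000,000 bytes
305,296,048,128 / 1,000,000,000 = 305.296 GB

305.296 GB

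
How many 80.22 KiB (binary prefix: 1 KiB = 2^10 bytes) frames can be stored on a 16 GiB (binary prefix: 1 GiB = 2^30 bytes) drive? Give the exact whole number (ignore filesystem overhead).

Capacity: 16 GiB = 17,179,869,184 bytes
Per item: 80.22 KiB = 82,145.28 bytes
⌊17,179,869,184 / 82,145.28⌋ = 209,140

209,140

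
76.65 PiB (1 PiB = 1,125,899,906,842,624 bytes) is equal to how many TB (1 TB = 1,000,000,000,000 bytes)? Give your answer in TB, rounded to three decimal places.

86,300.228 TB

76.65 PiB = 76.65 × 2^50 bytes = 86,300,227,859,487,129.6 bytes
1 TB = 10^12 bytes = 1,000,000,000,000 bytes
86,300,227,859,487,129.6 / 1,000,000,000,000 = 86,300.228 TB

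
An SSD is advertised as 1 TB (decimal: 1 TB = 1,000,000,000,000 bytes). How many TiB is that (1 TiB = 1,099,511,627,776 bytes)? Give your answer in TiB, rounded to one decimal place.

0.9 TiB

1 TB = 1 × 10^12 bytes = 1,000,000,000,000 bytes
1 TiB = 1,099,511,627,776 bytes
1,000,000,000,000 / 1,099,511,627,776 = 0.9 TiB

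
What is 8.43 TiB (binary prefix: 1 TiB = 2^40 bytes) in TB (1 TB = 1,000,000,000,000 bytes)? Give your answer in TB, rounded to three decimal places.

9.269 TB

8.43 TiB = 8.43 × 2^40 bytes = 9,268,883,022,151.68 bytes
1 TB = 1,000,000,000,000 bytes
9,268,883,022,151.68 / 1,000,000,000,000 = 9.269 TB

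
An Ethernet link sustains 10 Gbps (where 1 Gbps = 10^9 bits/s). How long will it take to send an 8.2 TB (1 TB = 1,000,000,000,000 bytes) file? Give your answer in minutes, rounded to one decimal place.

109.3 minutes

8.2 TB = 8,200,000,000,000 bytes = 65,600,000,000,000 bits
10 Gbps = 10,000,000,000 bits/s
time = 65,600,000,000,000 / 10,000,000,000 = 6,560.00 s
6,560.00 s / 60 = 109.3 minutes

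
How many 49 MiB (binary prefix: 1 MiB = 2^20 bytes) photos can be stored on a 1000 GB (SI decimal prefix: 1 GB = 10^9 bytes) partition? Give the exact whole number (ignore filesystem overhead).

19,462

Capacity: 1000 GB = 1,000,000,000,000 bytes
Per item: 49 MiB = 51,380,224 bytes
⌊1,000,000,000,000 / 51,380,224⌋ = 19,462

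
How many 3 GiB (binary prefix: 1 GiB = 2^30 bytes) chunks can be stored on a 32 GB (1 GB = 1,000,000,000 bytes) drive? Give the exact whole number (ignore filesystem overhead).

Capacity: 32 GB = 32,000,000,000 bytes
Per item: 3 GiB = 3,221,225,472 bytes
⌊32,000,000,000 / 3,221,225,472⌋ = 9

9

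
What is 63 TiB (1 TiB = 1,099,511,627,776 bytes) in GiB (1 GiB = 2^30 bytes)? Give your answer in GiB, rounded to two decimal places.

64,512.00 GiB

63 TiB × 1,099,511,627,776 bytes/TiB = 69,269,232,549,888 bytes
1 GiB = 1,073,741,824 bytes
69,269,232,549,888 / 1,073,741,824 = 64,512.00 GiB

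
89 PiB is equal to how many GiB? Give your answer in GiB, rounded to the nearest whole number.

93,323,264 GiB

89 PiB × 1,125,899,906,842,624 bytes/PiB = 100,205,091,708,993,536 bytes
1 GiB = 2^30 bytes = 1,073,741,824 bytes
100,205,091,708,993,536 / 1,073,741,824 = 93,323,264 GiB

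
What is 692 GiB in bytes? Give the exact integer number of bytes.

692 × 1,073,741,824 = 743,029,342,208 bytes  (1 GiB = 2^30 bytes)

743,029,342,208 bytes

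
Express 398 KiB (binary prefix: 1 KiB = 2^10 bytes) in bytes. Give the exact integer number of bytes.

398 × 1,024 = 407,552 bytes

407,552 bytes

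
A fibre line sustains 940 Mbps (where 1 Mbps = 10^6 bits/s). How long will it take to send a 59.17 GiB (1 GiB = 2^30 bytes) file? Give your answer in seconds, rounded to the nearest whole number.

541 seconds

59.17 GiB = 63,533,303,726.08 bytes = 508,266,429,808.64 bits
940 Mbps = 940,000,000 bits/s
time = 508,266,429,808.64 / 940,000,000 = 541 s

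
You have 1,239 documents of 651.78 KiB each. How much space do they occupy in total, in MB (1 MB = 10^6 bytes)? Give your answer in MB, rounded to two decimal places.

Total = 1,239 × 651.78 KiB = 807555.42 KiB
= 807555.42 × 1,024 bytes = 826,936,750.08 bytes
1 MB = 1,000,000 bytes
826,936,750.08 / 1,000,000 = 826.94 MB

826.94 MB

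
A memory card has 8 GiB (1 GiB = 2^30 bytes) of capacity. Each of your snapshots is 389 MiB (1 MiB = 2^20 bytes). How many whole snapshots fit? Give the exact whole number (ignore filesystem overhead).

Capacity: 8 GiB = 8,589,934,592 bytes
Per item: 389 MiB = 407,896,064 bytes
⌊8,589,934,592 / 407,896,064⌋ = 21

21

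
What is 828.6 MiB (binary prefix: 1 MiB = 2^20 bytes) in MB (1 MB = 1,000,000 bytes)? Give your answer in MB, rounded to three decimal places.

868.850 MB

828.6 MiB × 1,048,576 bytes/MiB = 868,850,073.6 bytes
1 MB = 10^6 bytes = 1,000,000 bytes
868,850,073.6 / 1,000,000 = 868.850 MB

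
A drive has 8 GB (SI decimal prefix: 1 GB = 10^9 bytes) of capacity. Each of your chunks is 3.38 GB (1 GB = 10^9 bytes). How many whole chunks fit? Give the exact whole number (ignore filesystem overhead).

Capacity: 8 GB = 8,000,000,000 bytes
Per item: 3.38 GB = 3,380,000,000 bytes
⌊8,000,000,000 / 3,380,000,000⌋ = 2

2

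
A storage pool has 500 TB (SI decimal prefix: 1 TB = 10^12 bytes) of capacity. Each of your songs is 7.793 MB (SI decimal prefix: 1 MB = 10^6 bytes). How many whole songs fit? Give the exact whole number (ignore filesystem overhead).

64,160,143

Capacity: 500 TB = 500,000,000,000,000 bytes
Per item: 7.793 MB = 7,793,000 bytes
⌊500,000,000,000,000 / 7,793,000⌋ = 64,160,143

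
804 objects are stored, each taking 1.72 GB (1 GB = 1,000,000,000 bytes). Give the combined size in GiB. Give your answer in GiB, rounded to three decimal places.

1,287.907 GiB

Total = 804 × 1.72 GB = 1382.88 GB
= 1382.88 × 1,000,000,000 bytes = 1,382,880,000,000 bytes
1 GiB = 1,073,741,824 bytes
1,382,880,000,000 / 1,073,741,824 = 1,287.907 GiB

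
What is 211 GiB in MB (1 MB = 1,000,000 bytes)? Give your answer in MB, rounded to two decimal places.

226,559.52 MB

211 GiB = 211 × 2^30 bytes = 226,559,524,864 bytes
1 MB = 10^6 bytes = 1,000,000 bytes
226,559,524,864 / 1,000,000 = 226,559.52 MB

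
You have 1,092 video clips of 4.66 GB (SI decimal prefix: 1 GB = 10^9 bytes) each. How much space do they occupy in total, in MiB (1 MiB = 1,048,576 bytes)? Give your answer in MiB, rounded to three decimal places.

Total = 1,092 × 4.66 GB = 5088.72 GB
= 5088.72 × 1,000,000,000 bytes = 5,088,720,000,000 bytes
1 MiB = 1,048,576 bytes
5,088,720,000,000 / 1,048,576 = 4,852,981.567 MiB

4,852,981.567 MiB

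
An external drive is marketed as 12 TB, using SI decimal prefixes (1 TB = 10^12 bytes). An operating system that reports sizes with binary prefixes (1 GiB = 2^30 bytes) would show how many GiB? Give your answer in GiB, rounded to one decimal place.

11,175.9 GiB

12 TB = 12 × 10^12 bytes = 12,000,000,000,000 bytes
1 GiB = 1,073,741,824 bytes
12,000,000,000,000 / 1,073,741,824 = 11,175.9 GiB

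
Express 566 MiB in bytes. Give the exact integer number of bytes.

593,494,016 bytes

566 × 1,048,576 = 593,494,016 bytes  (1 MiB = 2^20 bytes)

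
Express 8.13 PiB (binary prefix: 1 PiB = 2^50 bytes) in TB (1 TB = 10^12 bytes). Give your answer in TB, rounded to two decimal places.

9,153.57 TB

8.13 PiB = 8.13 × 2^50 bytes = 9,153,566,242,630,533.12 bytes
1 TB = 10^12 bytes = 1,000,000,000,000 bytes
9,153,566,242,630,533.12 / 1,000,000,000,000 = 9,153.57 TB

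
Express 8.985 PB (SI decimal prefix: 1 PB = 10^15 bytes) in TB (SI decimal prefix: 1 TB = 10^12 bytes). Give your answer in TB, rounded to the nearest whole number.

8,985 TB

8.985 PB = 8.985 × 10^15 bytes = 8,985,000,000,000,000 bytes
1 TB = 1,000,000,000,000 bytes
8,985,000,000,000,000 / 1,000,000,000,000 = 8,985 TB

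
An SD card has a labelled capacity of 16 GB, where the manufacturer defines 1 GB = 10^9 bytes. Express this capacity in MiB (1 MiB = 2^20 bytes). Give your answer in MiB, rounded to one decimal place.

16 GB × 1,000,000,000 bytes/GB = 16,000,000,000 bytes
1 MiB = 1,048,576 bytes
16,000,000,000 / 1,048,576 = 15,258.8 MiB

15,258.8 MiB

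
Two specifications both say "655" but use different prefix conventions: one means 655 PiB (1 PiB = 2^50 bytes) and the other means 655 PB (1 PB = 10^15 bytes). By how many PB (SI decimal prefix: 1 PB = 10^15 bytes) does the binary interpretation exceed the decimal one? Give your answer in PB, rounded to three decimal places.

655 PiB = 655 × 1,125,899,906,842,624 = 737,464,438,981,918,720 bytes
655 PB = 655 × 1,000,000,000,000,000 = 655,000,000,000,000,000 bytes
difference = 82,464,438,981,918,720 bytes
82,464,438,981,918,720 / 1,000,000,000,000,000 = 82.464 PB

82.464 PB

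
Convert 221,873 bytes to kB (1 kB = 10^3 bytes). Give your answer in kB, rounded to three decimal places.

221.873 kB

221,873 bytes given.
1 kB = 10^3 bytes = 1,000 bytes
221,873 / 1,000 = 221.873 kB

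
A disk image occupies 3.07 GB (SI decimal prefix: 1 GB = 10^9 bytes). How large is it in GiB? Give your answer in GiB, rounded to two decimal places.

3.07 GB = 3.07 × 10^9 bytes = 3,070,000,000 bytes
1 GiB = 2^30 bytes = 1,073,741,824 bytes
3,070,000,000 / 1,073,741,824 = 2.86 GiB

2.86 GiB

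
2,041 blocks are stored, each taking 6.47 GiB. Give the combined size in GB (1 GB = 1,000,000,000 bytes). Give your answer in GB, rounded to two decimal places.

Total = 2,041 × 6.47 GiB = 13205.27 GiB
= 13205.27 × 1,073,741,824 bytes = 14,179,050,696,212.48 bytes
1 GB = 1,000,000,000 bytes
14,179,050,696,212.48 / 1,000,000,000 = 14,179.05 GB

14,179.05 GB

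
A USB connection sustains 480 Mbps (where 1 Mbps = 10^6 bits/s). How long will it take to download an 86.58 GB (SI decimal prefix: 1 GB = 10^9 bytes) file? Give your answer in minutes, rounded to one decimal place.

24.1 minutes

86.58 GB = 86,580,000,000 bytes = 692,640,000,000 bits
480 Mbps = 480,000,000 bits/s
time = 692,640,000,000 / 480,000,000 = 1,443.00 s
1,443.00 s / 60 = 24.1 minutes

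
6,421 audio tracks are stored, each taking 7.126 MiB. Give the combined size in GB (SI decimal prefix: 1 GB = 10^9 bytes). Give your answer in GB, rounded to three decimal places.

47.979 GB

Total = 6,421 × 7.126 MiB = 45756.046 MiB
= 45756.046 × 1,048,576 bytes = 47,978,691,690.496 bytes
1 GB = 1,000,000,000 bytes
47,978,691,690.496 / 1,000,000,000 = 47.979 GB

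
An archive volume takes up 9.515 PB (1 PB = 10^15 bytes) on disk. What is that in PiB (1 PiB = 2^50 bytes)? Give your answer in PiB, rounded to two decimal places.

9.515 PB = 9.515 × 10^15 bytes = 9,515,000,000,000,000 bytes
1 PiB = 1,125,899,906,842,624 bytes
9,515,000,000,000,000 / 1,125,899,906,842,624 = 8.45 PiB

8.45 PiB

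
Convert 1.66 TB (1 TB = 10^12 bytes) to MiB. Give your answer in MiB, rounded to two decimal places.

1.66 TB × 1,000,000,000,000 bytes/TB = 1,660,000,000,000 bytes
1 MiB = 1,048,576 bytes
1,660,000,000,000 / 1,048,576 = 1,583,099.37 MiB

1,583,099.37 MiB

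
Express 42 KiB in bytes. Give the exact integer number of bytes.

43,008 bytes

42 × 1,024 = 43,008 bytes  (1 KiB = 2^10 bytes)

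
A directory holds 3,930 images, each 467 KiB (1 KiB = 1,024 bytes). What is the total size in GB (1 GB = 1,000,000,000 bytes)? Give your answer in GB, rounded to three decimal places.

Total = 3,930 × 467 KiB = 1,835,310 KiB
= 1,835,310 × 1,024 bytes = 1,879,357,440 bytes
1 GB = 1,000,000,000 bytes
1,879,357,440 / 1,000,000,000 = 1.879 GB

1.879 GB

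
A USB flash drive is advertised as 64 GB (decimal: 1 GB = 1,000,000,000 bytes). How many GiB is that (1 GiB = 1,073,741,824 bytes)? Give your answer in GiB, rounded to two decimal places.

64 GB = 64 × 10^9 bytes = 64,000,000,000 bytes
1 GiB = 1,073,741,824 bytes
64,000,000,000 / 1,073,741,824 = 59.60 GiB

59.60 GiB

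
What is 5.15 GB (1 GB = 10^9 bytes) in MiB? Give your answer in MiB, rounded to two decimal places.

5.15 GB × 1,000,000,000 bytes/GB = 5,150,000,000 bytes
1 MiB = 1,048,576 bytes
5,150,000,000 / 1,048,576 = 4,911.42 MiB

4,911.42 MiB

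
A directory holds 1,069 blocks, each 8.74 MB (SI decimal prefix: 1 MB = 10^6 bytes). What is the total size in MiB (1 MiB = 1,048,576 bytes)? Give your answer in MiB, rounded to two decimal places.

Total = 1,069 × 8.74 MB = 9343.06 MB
= 9343.06 × 1,000,000 bytes = 9,343,060,000 bytes
1 MiB = 1,048,576 bytes
9,343,060,000 / 1,048,576 = 8,910.24 MiB

8,910.24 MiB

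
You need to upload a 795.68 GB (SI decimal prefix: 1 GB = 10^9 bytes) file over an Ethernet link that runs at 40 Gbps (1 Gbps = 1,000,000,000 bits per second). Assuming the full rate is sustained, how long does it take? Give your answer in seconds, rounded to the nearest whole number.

795.68 GB = 795,680,000,000 bytes = 6,365,440,000,000 bits
40 Gbps = 40,000,000,000 bits/s
time = 6,365,440,000,000 / 40,000,000,000 = 159 s

159 seconds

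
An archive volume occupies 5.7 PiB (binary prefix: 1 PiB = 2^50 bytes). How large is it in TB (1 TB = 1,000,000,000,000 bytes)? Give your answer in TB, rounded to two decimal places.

6,417.63 TB

5.7 PiB = 5.7 × 2^50 bytes = 6,417,629,469,002,956.8 bytes
1 TB = 1,000,000,000,000 bytes
6,417,629,469,002,956.8 / 1,000,000,000,000 = 6,417.63 TB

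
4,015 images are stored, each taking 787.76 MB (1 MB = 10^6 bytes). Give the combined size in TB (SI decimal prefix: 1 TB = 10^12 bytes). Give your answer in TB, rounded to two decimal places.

3.16 TB

Total = 4,015 × 787.76 MB = 3162856.4 MB
= 3162856.4 × 1,000,000 bytes = 3,162,856,400,000 bytes
1 TB = 1,000,000,000,000 bytes
3,162,856,400,000 / 1,000,000,000,000 = 3.16 TB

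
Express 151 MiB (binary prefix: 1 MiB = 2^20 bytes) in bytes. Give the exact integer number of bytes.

151 × 1,048,576 = 158,334,976 bytes

158,334,976 bytes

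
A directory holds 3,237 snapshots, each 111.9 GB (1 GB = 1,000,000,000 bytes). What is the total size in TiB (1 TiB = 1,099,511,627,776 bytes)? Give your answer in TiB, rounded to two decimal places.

329.44 TiB

Total = 3,237 × 111.9 GB = 362220.3 GB
= 362220.3 × 1,000,000,000 bytes = 362,220,300,000,000 bytes
1 TiB = 1,099,511,627,776 bytes
362,220,300,000,000 / 1,099,511,627,776 = 329.44 TiB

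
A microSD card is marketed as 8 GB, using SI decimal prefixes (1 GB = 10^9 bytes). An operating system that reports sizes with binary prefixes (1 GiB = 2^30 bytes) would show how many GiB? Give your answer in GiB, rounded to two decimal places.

8 GB = 8 × 10^9 bytes = 8,000,000,000 bytes
1 GiB = 1,073,741,824 bytes
8,000,000,000 / 1,073,741,824 = 7.45 GiB

7.45 GiB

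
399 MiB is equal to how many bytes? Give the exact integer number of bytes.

418,381,824 bytes

399 × 1,048,576 = 418,381,824 bytes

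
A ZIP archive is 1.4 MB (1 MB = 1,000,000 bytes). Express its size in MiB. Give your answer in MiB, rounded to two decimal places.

1.4 MB = 1.4 × 10^6 bytes = 1,400,000 bytes
1 MiB = 1,048,576 bytes
1,400,000 / 1,048,576 = 1.34 MiB

1.34 MiB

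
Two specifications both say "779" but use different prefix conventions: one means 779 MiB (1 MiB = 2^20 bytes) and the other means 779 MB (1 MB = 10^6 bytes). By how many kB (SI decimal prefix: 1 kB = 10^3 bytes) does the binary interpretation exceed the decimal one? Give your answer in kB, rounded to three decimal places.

37,840.704 kB

779 MiB = 779 × 1,048,576 = 816,840,704 bytes
779 MB = 779 × 1,000,000 = 779,000,000 bytes
difference = 37,840,704 bytes
37,840,704 / 1,000 = 37,840.704 kB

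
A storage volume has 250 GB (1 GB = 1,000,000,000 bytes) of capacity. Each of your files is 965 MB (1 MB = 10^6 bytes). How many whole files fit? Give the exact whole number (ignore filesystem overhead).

259

Capacity: 250 GB = 250,000,000,000 bytes
Per item: 965 MB = 965,000,000 bytes
⌊250,000,000,000 / 965,000,000⌋ = 259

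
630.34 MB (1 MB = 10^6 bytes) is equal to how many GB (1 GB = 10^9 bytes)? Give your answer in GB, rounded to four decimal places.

0.6303 GB

630.34 MB = 630.34 × 10^6 bytes = 630,340,000 bytes
1 GB = 1,000,000,000 bytes
630,340,000 / 1,000,000,000 = 0.6303 GB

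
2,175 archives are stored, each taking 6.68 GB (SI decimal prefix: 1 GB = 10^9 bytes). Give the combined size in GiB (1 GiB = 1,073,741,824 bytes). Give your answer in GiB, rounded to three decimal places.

13,531.186 GiB

Total = 2,175 × 6.68 GB = 14,529 GB
= 14,529 × 1,000,000,000 bytes = 14,529,000,000,000 bytes
1 GiB = 1,073,741,824 bytes
14,529,000,000,000 / 1,073,741,824 = 13,531.186 GiB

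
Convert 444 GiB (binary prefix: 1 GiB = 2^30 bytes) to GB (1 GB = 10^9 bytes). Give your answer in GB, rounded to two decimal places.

444 GiB = 444 × 2^30 bytes = 476,741,369,856 bytes
1 GB = 10^9 bytes = 1,000,000,000 bytes
476,741,369,856 / 1,000,000,000 = 476.74 GB

476.74 GB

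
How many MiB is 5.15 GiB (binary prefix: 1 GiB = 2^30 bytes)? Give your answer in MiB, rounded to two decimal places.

5.15 GiB × 1,073,741,824 bytes/GiB = 5,529,770,393.6 bytes
1 MiB = 1,048,576 bytes
5,529,770,393.6 / 1,048,576 = 5,273.60 MiB

5,273.60 MiB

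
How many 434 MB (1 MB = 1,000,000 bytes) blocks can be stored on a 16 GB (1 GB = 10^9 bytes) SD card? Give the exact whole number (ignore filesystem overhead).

Capacity: 16 GB = 16,000,000,000 bytes
Per item: 434 MB = 434,000,000 bytes
⌊16,000,000,000 / 434,000,000⌋ = 36

36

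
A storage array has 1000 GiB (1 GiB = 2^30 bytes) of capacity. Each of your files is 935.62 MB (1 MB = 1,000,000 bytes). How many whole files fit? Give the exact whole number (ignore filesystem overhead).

Capacity: 1000 GiB = 1,073,741,824,000 bytes
Per item: 935.62 MB = 935,620,000 bytes
⌊1,073,741,824,000 / 935,620,000⌋ = 1,147

1,147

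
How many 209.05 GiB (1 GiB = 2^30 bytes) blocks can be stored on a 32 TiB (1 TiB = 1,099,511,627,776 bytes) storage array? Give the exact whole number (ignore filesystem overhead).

Capacity: 32 TiB = 35,184,372,088,832 bytes
Per item: 209.05 GiB = 224,465,728,307.2 bytes
⌊35,184,372,088,832 / 224,465,728,307.2⌋ = 156

156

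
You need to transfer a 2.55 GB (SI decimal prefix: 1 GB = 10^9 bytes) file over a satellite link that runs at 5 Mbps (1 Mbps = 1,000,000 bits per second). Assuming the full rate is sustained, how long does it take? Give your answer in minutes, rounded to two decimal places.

2.55 GB = 2,550,000,000 bytes = 20,400,000,000 bits
5 Mbps = 5,000,000 bits/s
time = 20,400,000,000 / 5,000,000 = 4,080.000 s
4,080.000 s / 60 = 68.00 minutes

68.00 minutes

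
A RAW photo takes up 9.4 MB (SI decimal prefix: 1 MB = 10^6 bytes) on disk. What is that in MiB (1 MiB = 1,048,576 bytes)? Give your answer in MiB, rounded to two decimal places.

9.4 MB × 1,000,000 bytes/MB = 9,400,000 bytes
1 MiB = 1,048,576 bytes
9,400,000 / 1,048,576 = 8.96 MiB

8.96 MiB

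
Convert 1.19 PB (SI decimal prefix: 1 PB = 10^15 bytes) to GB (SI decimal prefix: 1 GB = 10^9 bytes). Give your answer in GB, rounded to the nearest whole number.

1,190,000 GB

1.19 PB × 1,000,000,000,000,000 bytes/PB = 1,190,000,000,000,000 bytes
1 GB = 10^9 bytes = 1,000,000,000 bytes
1,190,000,000,000,000 / 1,000,000,000 = 1,190,000 GB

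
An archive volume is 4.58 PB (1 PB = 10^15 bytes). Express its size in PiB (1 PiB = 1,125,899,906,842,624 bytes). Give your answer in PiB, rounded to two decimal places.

4.07 PiB

4.58 PB × 1,000,000,000,000,000 bytes/PB = 4,580,000,000,000,000 bytes
1 PiB = 1,125,899,906,842,624 bytes
4,580,000,000,000,000 / 1,125,899,906,842,624 = 4.07 PiB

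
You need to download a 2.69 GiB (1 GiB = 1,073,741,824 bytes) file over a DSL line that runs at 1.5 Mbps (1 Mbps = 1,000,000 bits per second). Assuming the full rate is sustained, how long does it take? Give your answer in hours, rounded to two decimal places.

2.69 GiB = 2,888,365,506.56 bytes = 23,106,924,052.48 bits
1.5 Mbps = 1,500,000 bits/s
time = 23,106,924,052.48 / 1,500,000 = 15,404.6160 s
15,404.6160 s / 3600 = 4.28 hours

4.28 hours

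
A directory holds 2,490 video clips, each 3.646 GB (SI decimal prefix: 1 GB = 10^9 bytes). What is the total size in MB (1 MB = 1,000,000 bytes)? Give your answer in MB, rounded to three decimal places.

9,078,540.000 MB

Total = 2,490 × 3.646 GB = 9078.54 GB
= 9078.54 × 1,000,000,000 bytes = 9,078,540,000,000 bytes
1 MB = 1,000,000 bytes
9,078,540,000,000 / 1,000,000 = 9,078,540.000 MB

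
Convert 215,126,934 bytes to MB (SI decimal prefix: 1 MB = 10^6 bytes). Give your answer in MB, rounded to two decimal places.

215,126,934 bytes given.
1 MB = 10^6 bytes = 1,000,000 bytes
215,126,934 / 1,000,000 = 215.13 MB

215.13 MB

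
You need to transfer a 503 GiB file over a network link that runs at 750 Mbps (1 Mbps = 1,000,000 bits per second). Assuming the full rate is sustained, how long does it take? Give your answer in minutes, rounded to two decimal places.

96.02 minutes

503 GiB = 540,092,137,472 bytes = 4,320,737,099,776 bits
750 Mbps = 750,000,000 bits/s
time = 4,320,737,099,776 / 750,000,000 = 5,760.983 s
5,760.983 s / 60 = 96.02 minutes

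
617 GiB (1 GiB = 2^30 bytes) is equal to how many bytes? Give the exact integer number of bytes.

662,498,705,408 bytes

617 × 1,073,741,824 = 662,498,705,408 bytes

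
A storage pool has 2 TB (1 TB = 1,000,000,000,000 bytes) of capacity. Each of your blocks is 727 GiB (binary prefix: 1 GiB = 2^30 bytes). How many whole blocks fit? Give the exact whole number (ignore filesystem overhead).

Capacity: 2 TB = 2,000,000,000,000 bytes
Per item: 727 GiB = 780,610,306,048 bytes
⌊2,000,000,000,000 / 780,610,306,048⌋ = 2

2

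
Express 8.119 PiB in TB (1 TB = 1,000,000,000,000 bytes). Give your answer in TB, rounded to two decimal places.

8.119 PiB = 8.119 × 2^50 bytes = 9,141,181,343,655,264.256 bytes
1 TB = 10^12 bytes = 1,000,000,000,000 bytes
9,141,181,343,655,264.256 / 1,000,000,000,000 = 9,141.18 TB

9,141.18 TB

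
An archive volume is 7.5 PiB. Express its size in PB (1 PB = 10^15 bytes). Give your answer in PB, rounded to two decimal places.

8.44 PB

7.5 PiB = 7.5 × 2^50 bytes = 8,444,249,301,319,680 bytes
1 PB = 10^15 bytes = 1,000,000,000,000,000 bytes
8,444,249,301,319,680 / 1,000,000,000,000,000 = 8.44 PB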